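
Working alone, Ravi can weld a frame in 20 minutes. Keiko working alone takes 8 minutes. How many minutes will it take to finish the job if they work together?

With two workers the combined time is the product over the sum: 20·8/(20+8) = 160/28 = 40/7 minutes.

40/7 minutes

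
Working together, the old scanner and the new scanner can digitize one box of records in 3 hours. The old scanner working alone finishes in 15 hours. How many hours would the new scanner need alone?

15/4 hours

Combined rate is 1/3 per hour.
Known contribution: 1/15 per hour.
So the new scanner's rate is 1/3 − 1/15 = 4/15, meaning 15/4 hours alone.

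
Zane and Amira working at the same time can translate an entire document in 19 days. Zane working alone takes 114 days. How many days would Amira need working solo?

Combined rate is 1/19 per day.
Known contribution: 1/114 per day.
So Amira's rate is 1/19 − 1/114 = 5/114, meaning 114/5 days alone.

114/5 days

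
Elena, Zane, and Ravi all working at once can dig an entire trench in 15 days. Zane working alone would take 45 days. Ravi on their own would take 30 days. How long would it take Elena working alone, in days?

90 days

Combined rate is 1/15 per day.
Known contribution: 1/45 + 1/30 = (2 + 3)/90 = 5/90 = 1/18 per day.
So Elena's rate is 1/15 − 1/18 = 1/90, meaning 90 days alone.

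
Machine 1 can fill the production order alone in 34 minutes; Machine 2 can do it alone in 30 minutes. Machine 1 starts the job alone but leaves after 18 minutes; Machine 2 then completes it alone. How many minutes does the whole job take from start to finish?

546/17 minutes

In 18 minutes Machine 1 does 18/34 = 9/17 of the job, leaving 8/17.
Machine 2 works at 1/30 per minute, so finishing takes 8/17 ÷ 1/30 = 240/17 minutes.
Total time = 18 + 240/17 = 546/17 minutes.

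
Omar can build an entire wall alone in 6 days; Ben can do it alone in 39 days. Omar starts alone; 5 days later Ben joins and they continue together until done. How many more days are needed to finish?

In 5 days Omar does 5/6 of the job, leaving 1/6.
Omar and Ben together work at 5/26 per day, so finishing takes 1/6 ÷ 5/26 = 13/15 days.

13/15 days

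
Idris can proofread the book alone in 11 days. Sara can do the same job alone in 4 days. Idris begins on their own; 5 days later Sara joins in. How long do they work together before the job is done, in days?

8/5 days

In the first 5 days Idris alone does 5/11 of the job, leaving 6/11.
Once everyone is working, combined rate: 1/11 + 1/4 = (4 + 11)/44 = 15/44 per day.
Remaining 6/11 at 15/44 per day takes 8/5 days.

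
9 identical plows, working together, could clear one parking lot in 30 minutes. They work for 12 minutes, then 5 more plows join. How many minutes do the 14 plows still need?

81/7 minutes

One plow does 1/270 of the job per minute.
After 12 minutes with 9 plows, 2/5 is done (3/5 left).
With 14 plows the rate is 14/270 = 7/135, so the rest takes 3/5 ÷ 7/135 = 81/7 minutes.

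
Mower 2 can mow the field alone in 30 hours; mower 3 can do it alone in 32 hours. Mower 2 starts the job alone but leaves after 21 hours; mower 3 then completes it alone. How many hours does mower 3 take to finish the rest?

In 21 hours mower 2 does 21/30 = 7/10 of the job, leaving 3/10.
Mower 3 works at 1/32 per hour, so finishing takes 3/10 ÷ 1/32 = 48/5 hours.

48/5 hours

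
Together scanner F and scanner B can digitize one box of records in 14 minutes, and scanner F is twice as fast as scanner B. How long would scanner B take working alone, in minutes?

Let scanner B's rate be r; then scanner F's rate is 2r, so together (2 + 1)r = 3r = 1/14.
Thus r = 1/42 per minute.
Scanner B alone: 42 minutes; scanner F alone: 21 minutes.

42 minutes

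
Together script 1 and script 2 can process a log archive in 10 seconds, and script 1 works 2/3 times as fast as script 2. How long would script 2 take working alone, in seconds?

Let script 2's rate be r; then script 1's rate is (2/3)r, so together (2/3 + 1)r = (5/3)r = 1/10.
Thus r = 3/50 per second.
Script 2 alone: 50/3 seconds; script 1 alone: 25 seconds.

50/3 seconds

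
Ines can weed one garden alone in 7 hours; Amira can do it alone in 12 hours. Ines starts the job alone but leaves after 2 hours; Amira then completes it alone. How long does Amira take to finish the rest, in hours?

In 2 hours Ines does 2/7 of the job, leaving 5/7.
Amira works at 1/12 per hour, so finishing takes 5/7 ÷ 1/12 = 60/7 hours.

60/7 hours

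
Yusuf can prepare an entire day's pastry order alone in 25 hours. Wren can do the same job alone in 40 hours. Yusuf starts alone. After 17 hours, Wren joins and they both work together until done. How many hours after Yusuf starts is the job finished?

In the first 17 hours Yusuf alone does 17/25 of the job, leaving 8/25.
Once everyone is working, combined rate: 1/25 + 1/40 = (8 + 5)/200 = 13/200 per hour.
Remaining 8/25 at 13/200 per hour takes 64/13 hours.
Total from the start = 17 + 64/13 = 285/13 hours.

285/13 hours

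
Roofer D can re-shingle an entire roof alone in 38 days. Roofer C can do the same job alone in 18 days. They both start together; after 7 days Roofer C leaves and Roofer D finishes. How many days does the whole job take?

In the first 7 days the combined rate is 14/171, so 98/171 of the job is done, leaving 73/171.
After Roofer C leaves the rate is 1/38 per day; the remaining 73/171 takes 146/9 days.
Total = 7 + 146/9 = 209/9 days.

209/9 days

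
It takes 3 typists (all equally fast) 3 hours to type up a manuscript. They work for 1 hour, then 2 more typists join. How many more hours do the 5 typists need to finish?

One typist does 1/9 of the job per hour.
After 1 hour with 3 typists, 1/3 is done (2/3 left).
With 5 typists the rate is 5/9, so the rest takes 2/3 ÷ 5/9 = 6/5 hours.

6/5 hours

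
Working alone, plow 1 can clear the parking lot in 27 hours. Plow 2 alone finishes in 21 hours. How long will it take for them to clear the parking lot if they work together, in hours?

189/16 hours

Combined rate: 1/27 + 1/21 = (7 + 9)/189 = 16/189 per hour.
Time = 1 ÷ (16/189) = 189/16 hours.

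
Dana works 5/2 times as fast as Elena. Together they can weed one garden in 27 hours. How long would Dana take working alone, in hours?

Let Elena's rate be r; then Dana's rate is (5/2)r, so together (5/2 + 1)r = (7/2)r = 1/27.
Thus r = 2/189 per hour.
Elena alone: 189/2 hours; Dana alone: 189/5 hours.

189/5 hours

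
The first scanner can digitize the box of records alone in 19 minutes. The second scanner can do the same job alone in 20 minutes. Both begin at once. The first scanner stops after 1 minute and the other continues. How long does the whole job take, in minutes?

In the first 1 minute the combined rate is 39/380, so 39/380 of the job is done, leaving 341/380.
After the first scanner leaves the rate is 1/20 per minute; the remaining 341/380 takes 341/19 minutes.
Total = 1 + 341/19 = 360/19 minutes.

360/19 minutes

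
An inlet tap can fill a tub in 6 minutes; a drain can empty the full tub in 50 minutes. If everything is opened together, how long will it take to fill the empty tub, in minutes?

Net rate = 1/6 − 1/50 = (25 − 3)/150 = 22/150 = 11/75 per minute.
Filling time = 1 ÷ (11/75) = 75/11 minutes.

75/11 minutes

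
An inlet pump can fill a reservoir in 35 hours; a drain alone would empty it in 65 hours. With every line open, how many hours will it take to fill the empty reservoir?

455/6 hours

Net rate = 1/35 − 1/65 = (13 − 7)/455 = 6/455 per hour.
Filling time = 1 ÷ (6/455) = 455/6 hours.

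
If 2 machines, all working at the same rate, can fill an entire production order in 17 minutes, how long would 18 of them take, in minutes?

17/9 minutes

Total work is 2·17 = 34 machine-minutes.
With 18 machines: 34/18 = 17/9 minutes.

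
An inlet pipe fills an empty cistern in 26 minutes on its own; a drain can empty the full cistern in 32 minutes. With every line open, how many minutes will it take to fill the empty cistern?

416/3 minutes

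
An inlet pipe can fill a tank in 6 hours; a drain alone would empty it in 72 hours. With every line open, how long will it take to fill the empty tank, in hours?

Net rate = 1/6 − 1/72 = (12 − 1)/72 = 11/72 per hour.
Filling time = 1 ÷ (11/72) = 72/11 hours.

72/11 hours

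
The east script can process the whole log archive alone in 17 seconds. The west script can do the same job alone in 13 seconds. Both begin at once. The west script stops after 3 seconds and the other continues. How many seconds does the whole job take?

In the first 3 seconds the combined rate is 30/221, so 90/221 of the job is done, leaving 131/221.
After the west script leaves the rate is 1/17 per second; the remaining 131/221 takes 131/13 seconds.
Total = 3 + 131/13 = 170/13 seconds.

170/13 seconds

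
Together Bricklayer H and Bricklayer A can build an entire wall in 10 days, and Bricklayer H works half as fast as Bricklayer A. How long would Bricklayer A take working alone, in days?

Let Bricklayer A's rate be r; then Bricklayer H's rate is (1/2)r, so together (1/2 + 1)r = (3/2)r = 1/10.
Thus r = 1/15 per day.
Bricklayer A alone: 15 days; Bricklayer H alone: 30 days.

15 days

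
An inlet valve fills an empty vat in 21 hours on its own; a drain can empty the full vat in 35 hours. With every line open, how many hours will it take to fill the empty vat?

Net rate = 1/21 − 1/35 = (5 − 3)/105 = 2/105 per hour.
Filling time = 1 ÷ (2/105) = 105/2 hours.

105/2 hours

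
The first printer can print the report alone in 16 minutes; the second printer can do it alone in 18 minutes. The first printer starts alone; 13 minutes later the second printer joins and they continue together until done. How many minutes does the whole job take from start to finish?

248/17 minutes

In 13 minutes the first printer does 13/16 of the job, leaving 3/16.
The first printer and the second printer together work at 17/144 per minute, so finishing takes 3/16 ÷ 17/144 = 27/17 minutes.
Total time = 13 + 27/17 = 248/17 minutes.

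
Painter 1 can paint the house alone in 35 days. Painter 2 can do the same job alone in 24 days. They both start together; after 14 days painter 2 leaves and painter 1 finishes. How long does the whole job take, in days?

175/12 days

In the first 14 days the combined rate is 59/840, so 59/60 of the job is done, leaving 1/60.
After painter 2 leaves the rate is 1/35 per day; the remaining 1/60 takes 7/12 days.
Total = 14 + 7/12 = 175/12 days.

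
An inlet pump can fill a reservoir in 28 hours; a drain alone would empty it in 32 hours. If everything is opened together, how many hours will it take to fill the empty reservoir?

224 hours

Net rate = 1/28 − 1/32 = (8 − 7)/224 = 1/224 per hour.
Filling time = 1 ÷ (1/224) = 224 hours.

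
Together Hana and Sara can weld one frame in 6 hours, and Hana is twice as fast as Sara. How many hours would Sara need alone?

Let Sara's rate be r; then Hana's rate is 2r, so together (2 + 1)r = 3r = 1/6.
Thus r = 1/18 per hour.
Sara alone: 18 hours; Hana alone: 9 hours.

18 hours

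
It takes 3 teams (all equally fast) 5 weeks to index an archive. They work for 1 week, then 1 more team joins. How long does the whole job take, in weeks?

One team does 1/15 of the job per week.
After 1 week with 3 teams, 1/5 is done (4/5 left).
With 4 teams the rate is 4/15, so the rest takes 4/5 ÷ 4/15 = 3 weeks.
Total = 1 + 3 = 4 weeks.

4 weeks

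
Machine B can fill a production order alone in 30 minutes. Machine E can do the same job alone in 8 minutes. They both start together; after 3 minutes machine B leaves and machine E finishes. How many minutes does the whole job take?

36/5 minutes

In the first 3 minutes the combined rate is 19/120, so 19/40 of the job is done, leaving 21/40.
After machine B leaves the rate is 1/8 per minute; the remaining 21/40 takes 21/5 minutes.
Total = 3 + 21/5 = 36/5 minutes.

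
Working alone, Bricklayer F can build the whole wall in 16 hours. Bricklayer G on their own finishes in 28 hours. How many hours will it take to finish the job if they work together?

112/11 hours

Combined rate: 1/16 + 1/28 = (7 + 4)/112 = 11/112 per hour.
Time = 1 ÷ (11/112) = 112/11 hours.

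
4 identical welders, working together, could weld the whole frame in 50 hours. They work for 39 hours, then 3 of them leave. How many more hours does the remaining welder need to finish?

One welder does 1/200 of the job per hour.
After 39 hours with 4 welders, 39/50 is done (11/50 left).
With 1 welder the rate is 1/200, so the rest takes 11/50 ÷ 1/200 = 44 hours.

44 hours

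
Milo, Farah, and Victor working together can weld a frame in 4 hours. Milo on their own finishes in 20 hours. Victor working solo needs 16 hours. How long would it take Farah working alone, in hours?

Combined rate is 1/4 per hour.
Known contribution: 1/20 + 1/16 = (4 + 5)/80 = 9/80 per hour.
So Farah's rate is 1/4 − 9/80 = 11/80, meaning 80/11 hours alone.

80/11 hours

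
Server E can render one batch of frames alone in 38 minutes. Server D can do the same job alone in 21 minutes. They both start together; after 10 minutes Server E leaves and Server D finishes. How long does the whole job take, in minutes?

294/19 minutes

In the first 10 minutes the combined rate is 59/798, so 295/399 of the job is done, leaving 104/399.
After Server E leaves the rate is 1/21 per minute; the remaining 104/399 takes 104/19 minutes.
Total = 10 + 104/19 = 294/19 minutes.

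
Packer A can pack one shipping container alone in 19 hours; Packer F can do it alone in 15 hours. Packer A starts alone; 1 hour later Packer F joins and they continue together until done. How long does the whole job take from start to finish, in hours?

152/17 hours

In 1 hour Packer A does 1/19 of the job, leaving 18/19.
Packer A and Packer F together work at 34/285 per hour, so finishing takes 18/19 ÷ 34/285 = 135/17 hours.
Total time = 1 + 135/17 = 152/17 hours.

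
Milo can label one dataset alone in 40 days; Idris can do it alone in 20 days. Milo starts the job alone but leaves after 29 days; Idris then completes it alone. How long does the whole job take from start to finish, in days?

In 29 days Milo does 29/40 of the job, leaving 11/40.
Idris works at 1/20 per day, so finishing takes 11/40 ÷ 1/20 = 11/2 days.
Total time = 29 + 11/2 = 69/2 days.

69/2 days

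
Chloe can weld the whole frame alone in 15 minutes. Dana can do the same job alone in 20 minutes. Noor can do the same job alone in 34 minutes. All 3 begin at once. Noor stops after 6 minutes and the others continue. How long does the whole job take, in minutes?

120/17 minutes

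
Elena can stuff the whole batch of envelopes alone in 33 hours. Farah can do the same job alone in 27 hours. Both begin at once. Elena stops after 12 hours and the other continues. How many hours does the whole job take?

189/11 hours

In the first 12 hours the combined rate is 20/297, so 80/99 of the job is done, leaving 19/99.
After Elena leaves the rate is 1/27 per hour; the remaining 19/99 takes 57/11 hours.
Total = 12 + 57/11 = 189/11 hours.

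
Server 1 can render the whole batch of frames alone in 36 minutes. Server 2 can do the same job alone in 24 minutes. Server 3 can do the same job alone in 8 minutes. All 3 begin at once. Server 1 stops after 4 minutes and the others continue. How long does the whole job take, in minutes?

In the first 4 minutes the combined rate is 7/36, so 7/9 of the job is done, leaving 2/9.
After server 1 leaves the rate is 1/6 per minute; the remaining 2/9 takes 4/3 minutes.
Total = 4 + 4/3 = 16/3 minutes.

16/3 minutes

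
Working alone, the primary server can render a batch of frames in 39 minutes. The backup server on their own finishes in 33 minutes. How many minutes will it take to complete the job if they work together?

With two workers the combined time is the product over the sum: 39·33/(39+33) = 1287/72 = 143/8 minutes.

143/8 minutes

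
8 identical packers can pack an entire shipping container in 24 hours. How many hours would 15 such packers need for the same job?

64/5 hours

Total work is 8·24 = 192 packer-hours.
With 15 packers: 192/15 = 64/5 hours.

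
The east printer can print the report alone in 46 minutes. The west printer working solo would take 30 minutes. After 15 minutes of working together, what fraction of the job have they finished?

19/23

Combined rate: 1/46 + 1/30 = (15 + 23)/690 = 38/690 = 19/345 per minute.
In 15 minutes they complete 15·19/345 = 19/23 of the job.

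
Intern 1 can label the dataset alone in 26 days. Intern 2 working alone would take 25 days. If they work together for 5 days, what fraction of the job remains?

79/130

Combined rate: 1/26 + 1/25 = (25 + 26)/650 = 51/650 per day.
In 5 days they complete 5·51/650 = 51/130 of the job.
So 79/130 remains.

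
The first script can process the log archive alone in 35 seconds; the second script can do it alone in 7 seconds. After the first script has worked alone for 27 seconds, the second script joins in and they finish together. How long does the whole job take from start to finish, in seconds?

85/3 seconds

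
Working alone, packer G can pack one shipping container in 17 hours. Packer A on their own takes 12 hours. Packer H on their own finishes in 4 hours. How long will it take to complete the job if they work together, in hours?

51/20 hours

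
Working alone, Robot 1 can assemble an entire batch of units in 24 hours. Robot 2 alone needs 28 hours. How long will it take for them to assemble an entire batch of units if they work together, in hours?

168/13 hours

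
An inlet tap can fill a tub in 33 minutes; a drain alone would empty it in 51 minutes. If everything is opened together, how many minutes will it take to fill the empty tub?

187/2 minutes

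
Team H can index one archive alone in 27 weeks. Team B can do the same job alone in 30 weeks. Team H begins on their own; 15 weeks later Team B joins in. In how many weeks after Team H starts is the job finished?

405/19 weeks

In the first 15 weeks Team H alone does 15/27 = 5/9 of the job, leaving 4/9.
Once everyone is working, combined rate: 1/27 + 1/30 = (10 + 9)/270 = 19/270 per week.
Remaining 4/9 at 19/270 per week takes 120/19 weeks.
Total from the start = 15 + 120/19 = 405/19 weeks.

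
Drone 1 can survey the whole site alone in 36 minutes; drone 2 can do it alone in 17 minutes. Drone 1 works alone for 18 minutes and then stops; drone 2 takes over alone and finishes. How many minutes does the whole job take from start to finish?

53/2 minutes

In 18 minutes drone 1 does 18/36 = 1/2 of the job, leaving 1/2.
Drone 2 works at 1/17 per minute, so finishing takes 1/2 ÷ 1/17 = 17/2 minutes.
Total time = 18 + 17/2 = 53/2 minutes.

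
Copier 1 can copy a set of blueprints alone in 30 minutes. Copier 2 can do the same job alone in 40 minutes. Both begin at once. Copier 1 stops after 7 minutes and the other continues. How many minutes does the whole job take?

92/3 minutes

In the first 7 minutes the combined rate is 7/120, so 49/120 of the job is done, leaving 71/120.
After Copier 1 leaves the rate is 1/40 per minute; the remaining 71/120 takes 71/3 minutes.
Total = 7 + 71/3 = 92/3 minutes.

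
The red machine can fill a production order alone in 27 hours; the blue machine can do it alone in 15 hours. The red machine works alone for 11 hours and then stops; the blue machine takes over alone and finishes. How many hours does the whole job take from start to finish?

In 11 hours the red machine does 11/27 of the job, leaving 16/27.
The blue machine works at 1/15 per hour, so finishing takes 16/27 ÷ 1/15 = 80/9 hours.
Total time = 11 + 80/9 = 179/9 hours.

179/9 hours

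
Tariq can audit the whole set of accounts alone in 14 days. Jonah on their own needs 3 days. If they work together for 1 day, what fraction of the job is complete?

Combined rate: 1/14 + 1/3 = (3 + 14)/42 = 17/42 per day.
In 1 day they complete 1·17/42 = 17/42 of the job.

17/42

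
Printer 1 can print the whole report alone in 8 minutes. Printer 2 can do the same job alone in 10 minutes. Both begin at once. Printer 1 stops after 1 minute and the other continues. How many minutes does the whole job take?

In the first 1 minute the combined rate is 9/40, so 9/40 of the job is done, leaving 31/40.
After Printer 1 leaves the rate is 1/10 per minute; the remaining 31/40 takes 31/4 minutes.
Total = 1 + 31/4 = 35/4 minutes.

35/4 minutes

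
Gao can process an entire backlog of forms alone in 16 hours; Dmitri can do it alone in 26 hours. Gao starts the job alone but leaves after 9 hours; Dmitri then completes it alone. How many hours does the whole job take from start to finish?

163/8 hours

In 9 hours Gao does 9/16 of the job, leaving 7/16.
Dmitri works at 1/26 per hour, so finishing takes 7/16 ÷ 1/26 = 91/8 hours.
Total time = 9 + 91/8 = 163/8 hours.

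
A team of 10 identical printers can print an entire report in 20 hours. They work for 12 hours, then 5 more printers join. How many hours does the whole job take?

52/3 hours

One printer does 1/200 of the job per hour.
After 12 hours with 10 printers, 3/5 is done (2/5 left).
With 15 printers the rate is 15/200 = 3/40, so the rest takes 2/5 ÷ 3/40 = 16/3 hours.
Total = 12 + 16/3 = 52/3 hours.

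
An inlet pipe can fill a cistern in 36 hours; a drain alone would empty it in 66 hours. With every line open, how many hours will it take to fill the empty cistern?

Net rate = 1/36 − 1/66 = (11 − 6)/396 = 5/396 per hour.
Filling time = 1 ÷ (5/396) = 396/5 hours.

396/5 hours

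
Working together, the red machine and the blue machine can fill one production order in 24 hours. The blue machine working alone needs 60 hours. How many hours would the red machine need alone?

Combined rate is 1/24 per hour.
Known contribution: 1/60 per hour.
So the red machine's rate is 1/24 − 1/60 = 1/40, meaning 40 hours alone.

40 hours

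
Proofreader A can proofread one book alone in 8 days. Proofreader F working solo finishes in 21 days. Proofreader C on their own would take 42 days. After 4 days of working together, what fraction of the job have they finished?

Combined rate: 1/8 + 1/21 + 1/42 = (21 + 8 + 4)/168 = 33/168 = 11/56 per day.
In 4 days they complete 4·11/56 = 11/14 of the job.

11/14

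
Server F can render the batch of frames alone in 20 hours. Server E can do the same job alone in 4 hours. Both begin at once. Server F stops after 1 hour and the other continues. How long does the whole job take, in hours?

19/5 hours

In the first 1 hour the combined rate is 3/10, so 3/10 of the job is done, leaving 7/10.
After Server F leaves the rate is 1/4 per hour; the remaining 7/10 takes 14/5 hours.
Total = 1 + 14/5 = 19/5 hours.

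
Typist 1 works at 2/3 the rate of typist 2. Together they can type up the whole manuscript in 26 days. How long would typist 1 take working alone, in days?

Let typist 2's rate be r; then typist 1's rate is (2/3)r, so together (2/3 + 1)r = (5/3)r = 1/26.
Thus r = 3/130 per day.
Typist 2 alone: 130/3 days; typist 1 alone: 65 days.

65 days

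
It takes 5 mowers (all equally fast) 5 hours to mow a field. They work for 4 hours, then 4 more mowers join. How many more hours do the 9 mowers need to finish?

One mower does 1/25 of the job per hour.
After 4 hours with 5 mowers, 4/5 is done (1/5 left).
With 9 mowers the rate is 9/25, so the rest takes 1/5 ÷ 9/25 = 5/9 hours.

5/9 hours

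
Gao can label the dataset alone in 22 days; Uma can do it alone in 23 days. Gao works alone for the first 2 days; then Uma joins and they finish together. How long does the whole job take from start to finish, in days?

In 2 days Gao does 2/22 = 1/11 of the job, leaving 10/11.
Gao and Uma together work at 45/506 per day, so finishing takes 10/11 ÷ 45/506 = 92/9 days.
Total time = 2 + 92/9 = 110/9 days.

110/9 days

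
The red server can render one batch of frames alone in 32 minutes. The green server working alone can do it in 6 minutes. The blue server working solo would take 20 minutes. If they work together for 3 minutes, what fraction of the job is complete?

119/160

Combined rate: 1/32 + 1/6 + 1/20 = (15 + 80 + 24)/480 = 119/480 per minute.
In 3 minutes they complete 3·119/480 = 119/160 of the job.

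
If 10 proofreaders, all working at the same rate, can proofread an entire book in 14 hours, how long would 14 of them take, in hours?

Total work is 10·14 = 140 proofreader-hours.
With 14 proofreaders: 140/14 = 10 hours.

10 hours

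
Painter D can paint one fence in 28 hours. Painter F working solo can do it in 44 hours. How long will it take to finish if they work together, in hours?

With two workers the combined time is the product over the sum: 28·44/(28+44) = 1232/72 = 154/9 hours.

154/9 hours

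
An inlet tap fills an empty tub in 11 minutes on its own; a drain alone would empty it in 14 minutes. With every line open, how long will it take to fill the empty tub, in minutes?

154/3 minutes

Net rate = 1/11 − 1/14 = (14 − 11)/154 = 3/154 per minute.
Filling time = 1 ÷ (3/154) = 154/3 minutes.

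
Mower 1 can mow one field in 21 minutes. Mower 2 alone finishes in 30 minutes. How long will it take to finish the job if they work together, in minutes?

Combined rate: 1/21 + 1/30 = (10 + 7)/210 = 17/210 per minute.
Time = 1 ÷ (17/210) = 210/17 minutes.

210/17 minutes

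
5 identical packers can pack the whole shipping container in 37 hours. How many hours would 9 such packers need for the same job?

185/9 hours

Total work is 5·37 = 185 packer-hours.
With 9 packers: 185/9 hours.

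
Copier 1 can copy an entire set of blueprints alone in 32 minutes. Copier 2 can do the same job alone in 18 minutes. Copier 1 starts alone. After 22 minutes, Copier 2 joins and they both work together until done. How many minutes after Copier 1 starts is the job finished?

In the first 22 minutes Copier 1 alone does 22/32 = 11/16 of the job, leaving 5/16.
Once everyone is working, combined rate: 1/32 + 1/18 = (9 + 16)/288 = 25/288 per minute.
Remaining 5/16 at 25/288 per minute takes 18/5 minutes.
Total from the start = 22 + 18/5 = 128/5 minutes.

128/5 minutes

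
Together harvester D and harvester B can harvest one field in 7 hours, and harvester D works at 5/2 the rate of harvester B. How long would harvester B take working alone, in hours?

49/2 hours

Let harvester B's rate be r; then harvester D's rate is (5/2)r, so together (5/2 + 1)r = (7/2)r = 1/7.
Thus r = 2/49 per hour.
Harvester B alone: 49/2 hours; harvester D alone: 49/5 hours.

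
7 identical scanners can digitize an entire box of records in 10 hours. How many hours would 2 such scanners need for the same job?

Total work is 7·10 = 70 scanner-hours.
With 2 scanners: 70/2 = 35 hours.

35 hours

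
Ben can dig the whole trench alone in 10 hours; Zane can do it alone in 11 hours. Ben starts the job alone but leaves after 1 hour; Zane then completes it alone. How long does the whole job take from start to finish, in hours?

In 1 hour Ben does 1/10 of the job, leaving 9/10.
Zane works at 1/11 per hour, so finishing takes 9/10 ÷ 1/11 = 99/10 hours.
Total time = 1 + 99/10 = 109/10 hours.

109/10 hours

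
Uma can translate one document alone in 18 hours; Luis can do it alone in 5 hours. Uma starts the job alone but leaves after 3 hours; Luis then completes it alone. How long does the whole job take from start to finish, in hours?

In 3 hours Uma does 3/18 = 1/6 of the job, leaving 5/6.
Luis works at 1/5 per hour, so finishing takes 5/6 ÷ 1/5 = 25/6 hours.
Total time = 3 + 25/6 = 43/6 hours.

43/6 hours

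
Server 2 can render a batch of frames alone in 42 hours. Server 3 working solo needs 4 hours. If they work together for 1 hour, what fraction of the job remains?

61/84

Combined rate: 1/42 + 1/4 = (2 + 21)/84 = 23/84 per hour.
In 1 hour they complete 1·23/84 = 23/84 of the job.
So 61/84 remains.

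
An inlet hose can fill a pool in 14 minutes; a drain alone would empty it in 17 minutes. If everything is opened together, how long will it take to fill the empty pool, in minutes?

Net rate = 1/14 − 1/17 = (17 − 14)/238 = 3/238 per minute.
Filling time = 1 ÷ (3/238) = 238/3 minutes.

238/3 minutes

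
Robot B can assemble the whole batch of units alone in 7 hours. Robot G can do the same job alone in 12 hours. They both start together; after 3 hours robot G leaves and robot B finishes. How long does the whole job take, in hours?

In the first 3 hours the combined rate is 19/84, so 19/28 of the job is done, leaving 9/28.
After robot G leaves the rate is 1/7 per hour; the remaining 9/28 takes 9/4 hours.
Total = 3 + 9/4 = 21/4 hours.

21/4 hours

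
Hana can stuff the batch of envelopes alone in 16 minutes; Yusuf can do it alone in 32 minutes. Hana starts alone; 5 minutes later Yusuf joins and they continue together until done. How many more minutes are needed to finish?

22/3 minutes

In 5 minutes Hana does 5/16 of the job, leaving 11/16.
Hana and Yusuf together work at 3/32 per minute, so finishing takes 11/16 ÷ 3/32 = 22/3 minutes.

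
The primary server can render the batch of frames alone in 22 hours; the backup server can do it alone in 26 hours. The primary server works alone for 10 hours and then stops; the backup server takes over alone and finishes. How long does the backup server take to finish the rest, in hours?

156/11 hours

In 10 hours the primary server does 10/22 = 5/11 of the job, leaving 6/11.
The backup server works at 1/26 per hour, so finishing takes 6/11 ÷ 1/26 = 156/11 hours.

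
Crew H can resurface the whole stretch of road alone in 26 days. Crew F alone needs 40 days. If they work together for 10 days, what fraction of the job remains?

19/52

Combined rate: 1/26 + 1/40 = (20 + 13)/520 = 33/520 per day.
In 10 days they complete 10·33/520 = 33/52 of the job.
So 19/52 remains.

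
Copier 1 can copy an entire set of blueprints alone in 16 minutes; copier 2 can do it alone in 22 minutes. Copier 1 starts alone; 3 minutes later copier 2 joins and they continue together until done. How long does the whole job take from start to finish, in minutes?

200/19 minutes

In 3 minutes copier 1 does 3/16 of the job, leaving 13/16.
Copier 1 and copier 2 together work at 19/176 per minute, so finishing takes 13/16 ÷ 19/176 = 143/19 minutes.
Total time = 3 + 143/19 = 200/19 minutes.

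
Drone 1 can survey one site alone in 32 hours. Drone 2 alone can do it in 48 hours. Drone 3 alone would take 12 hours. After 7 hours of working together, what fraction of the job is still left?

Combined rate: 1/32 + 1/48 + 1/12 = (3 + 2 + 8)/96 = 13/96 per hour.
In 7 hours they complete 7·13/96 = 91/96 of the job.
So 5/96 remains.

5/96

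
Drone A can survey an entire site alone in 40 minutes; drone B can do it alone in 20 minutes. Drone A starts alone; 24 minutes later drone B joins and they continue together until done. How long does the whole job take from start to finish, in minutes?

In 24 minutes drone A does 24/40 = 3/5 of the job, leaving 2/5.
Drone A and drone B together work at 3/40 per minute, so finishing takes 2/5 ÷ 3/40 = 16/3 minutes.
Total time = 24 + 16/3 = 88/3 minutes.

88/3 minutes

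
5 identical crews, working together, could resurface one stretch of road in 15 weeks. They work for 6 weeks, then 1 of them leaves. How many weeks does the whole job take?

69/4 weeks

One crew does 1/75 of the job per week.
After 6 weeks with 5 crews, 2/5 is done (3/5 left).
With 4 crews the rate is 4/75, so the rest takes 3/5 ÷ 4/75 = 45/4 weeks.
Total = 6 + 45/4 = 69/4 weeks.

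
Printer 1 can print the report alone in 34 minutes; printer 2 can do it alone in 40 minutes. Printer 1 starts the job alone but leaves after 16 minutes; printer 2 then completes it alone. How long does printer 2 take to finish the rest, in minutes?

In 16 minutes printer 1 does 16/34 = 8/17 of the job, leaving 9/17.
Printer 2 works at 1/40 per minute, so finishing takes 9/17 ÷ 1/40 = 360/17 minutes.

360/17 minutes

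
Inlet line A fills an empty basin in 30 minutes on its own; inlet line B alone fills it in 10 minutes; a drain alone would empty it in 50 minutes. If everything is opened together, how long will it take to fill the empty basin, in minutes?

150/17 minutes

Net rate = 1/30 + 1/10 − 1/50 = (5 + 15 − 3)/150 = 17/150 per minute.
Filling time = 1 ÷ (17/150) = 150/17 minutes.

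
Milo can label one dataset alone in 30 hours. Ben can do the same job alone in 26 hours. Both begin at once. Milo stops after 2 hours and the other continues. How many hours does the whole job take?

364/15 hours

In the first 2 hours the combined rate is 14/195, so 28/195 of the job is done, leaving 167/195.
After Milo leaves the rate is 1/26 per hour; the remaining 167/195 takes 334/15 hours.
Total = 2 + 334/15 = 364/15 hours.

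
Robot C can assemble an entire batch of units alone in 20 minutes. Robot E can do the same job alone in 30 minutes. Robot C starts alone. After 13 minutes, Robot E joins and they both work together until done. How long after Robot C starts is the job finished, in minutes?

In the first 13 minutes Robot C alone does 13/20 of the job, leaving 7/20.
Once everyone is working, combined rate: 1/20 + 1/30 = (3 + 2)/60 = 5/60 = 1/12 per minute.
Remaining 7/20 at 1/12 per minute takes 21/5 minutes.
Total from the start = 13 + 21/5 = 86/5 minutes.

86/5 minutes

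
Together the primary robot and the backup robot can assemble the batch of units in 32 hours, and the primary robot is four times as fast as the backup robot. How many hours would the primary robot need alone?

40 hours

Let the backup robot's rate be r; then the primary robot's rate is 4r, so together (4 + 1)r = 5r = 1/32.
Thus r = 1/160 per hour.
The backup robot alone: 160 hours; the primary robot alone: 40 hours.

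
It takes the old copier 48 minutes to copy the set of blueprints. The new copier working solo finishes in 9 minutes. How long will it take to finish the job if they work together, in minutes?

144/19 minutes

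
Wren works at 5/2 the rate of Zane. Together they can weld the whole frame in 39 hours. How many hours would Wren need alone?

273/5 hours

Let Zane's rate be r; then Wren's rate is (5/2)r, so together (5/2 + 1)r = (7/2)r = 1/39.
Thus r = 2/273 per hour.
Zane alone: 273/2 hours; Wren alone: 273/5 hours.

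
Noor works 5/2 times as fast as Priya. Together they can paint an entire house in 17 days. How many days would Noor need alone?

119/5 days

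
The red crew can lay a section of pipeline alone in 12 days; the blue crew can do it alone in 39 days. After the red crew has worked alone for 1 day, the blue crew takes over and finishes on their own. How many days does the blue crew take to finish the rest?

In 1 day the red crew does 1/12 of the job, leaving 11/12.
The blue crew works at 1/39 per day, so finishing takes 11/12 ÷ 1/39 = 143/4 days.

143/4 days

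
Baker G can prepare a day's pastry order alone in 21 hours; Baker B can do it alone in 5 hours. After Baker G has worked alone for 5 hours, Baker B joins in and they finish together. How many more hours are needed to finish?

In 5 hours Baker G does 5/21 of the job, leaving 16/21.
Baker G and Baker B together work at 26/105 per hour, so finishing takes 16/21 ÷ 26/105 = 40/13 hours.

40/13 hours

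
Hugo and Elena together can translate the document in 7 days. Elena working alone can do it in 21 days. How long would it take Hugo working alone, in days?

Combined rate is 1/7 per day.
Known contribution: 1/21 per day.
So Hugo's rate is 1/7 − 1/21 = 2/21, meaning 21/2 days alone.

21/2 days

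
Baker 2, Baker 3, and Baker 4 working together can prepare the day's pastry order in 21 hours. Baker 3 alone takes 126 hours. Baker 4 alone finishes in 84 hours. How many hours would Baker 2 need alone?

36 hours

Combined rate is 1/21 per hour.
Known contribution: 1/126 + 1/84 = (2 + 3)/252 = 5/252 per hour.
So Baker 2's rate is 1/21 − 5/252 = 1/36, meaning 36 hours alone.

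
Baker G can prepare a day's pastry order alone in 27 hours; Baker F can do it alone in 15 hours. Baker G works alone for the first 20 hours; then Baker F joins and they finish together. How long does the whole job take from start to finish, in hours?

45/2 hours

In 20 hours Baker G does 20/27 of the job, leaving 7/27.
Baker G and Baker F together work at 14/135 per hour, so finishing takes 7/27 ÷ 14/135 = 5/2 hours.
Total time = 20 + 5/2 = 45/2 hours.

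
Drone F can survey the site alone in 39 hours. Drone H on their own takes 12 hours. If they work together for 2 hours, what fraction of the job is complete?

17/78

Combined rate: 1/39 + 1/12 = (4 + 13)/156 = 17/156 per hour.
In 2 hours they complete 2·17/156 = 17/78 of the job.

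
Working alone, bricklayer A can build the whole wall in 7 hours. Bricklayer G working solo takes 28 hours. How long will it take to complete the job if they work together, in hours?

28/5 hours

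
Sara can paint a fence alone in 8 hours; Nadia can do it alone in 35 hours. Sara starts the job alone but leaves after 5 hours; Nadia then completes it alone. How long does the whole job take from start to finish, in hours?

In 5 hours Sara does 5/8 of the job, leaving 3/8.
Nadia works at 1/35 per hour, so finishing takes 3/8 ÷ 1/35 = 105/8 hours.
Total time = 5 + 105/8 = 145/8 hours.

145/8 hours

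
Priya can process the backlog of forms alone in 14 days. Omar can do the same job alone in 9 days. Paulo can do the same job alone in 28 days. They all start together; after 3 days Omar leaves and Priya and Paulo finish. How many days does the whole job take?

In the first 3 days the combined rate is 55/252, so 55/84 of the job is done, leaving 29/84.
After Omar leaves the rate is 3/28 per day; the remaining 29/84 takes 29/9 days.
Total = 3 + 29/9 = 56/9 days.

56/9 days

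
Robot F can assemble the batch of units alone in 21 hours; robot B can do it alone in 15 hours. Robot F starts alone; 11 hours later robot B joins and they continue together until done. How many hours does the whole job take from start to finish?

In 11 hours robot F does 11/21 of the job, leaving 10/21.
Robot F and robot B together work at 4/35 per hour, so finishing takes 10/21 ÷ 4/35 = 25/6 hours.
Total time = 11 + 25/6 = 91/6 hours.

91/6 hours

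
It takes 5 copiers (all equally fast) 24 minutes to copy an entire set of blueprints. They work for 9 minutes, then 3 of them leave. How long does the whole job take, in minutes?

One copier does 1/120 of the job per minute.
After 9 minutes with 5 copiers, 3/8 is done (5/8 left).
With 2 copiers the rate is 2/120 = 1/60, so the rest takes 5/8 ÷ 1/60 = 75/2 minutes.
Total = 9 + 75/2 = 93/2 minutes.

93/2 minutes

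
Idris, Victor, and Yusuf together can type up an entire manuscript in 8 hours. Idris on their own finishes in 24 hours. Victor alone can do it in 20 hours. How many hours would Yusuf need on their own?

Combined rate is 1/8 per hour.
Known contribution: 1/24 + 1/20 = (5 + 6)/120 = 11/120 per hour.
So Yusuf's rate is 1/8 − 11/120 = 1/30, meaning 30 hours alone.

30 hours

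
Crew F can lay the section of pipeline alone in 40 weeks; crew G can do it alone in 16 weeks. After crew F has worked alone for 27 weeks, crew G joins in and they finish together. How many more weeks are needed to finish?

26/7 weeks

In 27 weeks crew F does 27/40 of the job, leaving 13/40.
Crew F and crew G together work at 7/80 per week, so finishing takes 13/40 ÷ 7/80 = 26/7 weeks.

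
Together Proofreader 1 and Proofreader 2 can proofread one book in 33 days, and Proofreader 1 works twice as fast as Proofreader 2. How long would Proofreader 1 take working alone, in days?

Let Proofreader 2's rate be r; then Proofreader 1's rate is 2r, so together (2 + 1)r = 3r = 1/33.
Thus r = 1/99 per day.
Proofreader 2 alone: 99 days; Proofreader 1 alone: 99/2 days.

99/2 days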